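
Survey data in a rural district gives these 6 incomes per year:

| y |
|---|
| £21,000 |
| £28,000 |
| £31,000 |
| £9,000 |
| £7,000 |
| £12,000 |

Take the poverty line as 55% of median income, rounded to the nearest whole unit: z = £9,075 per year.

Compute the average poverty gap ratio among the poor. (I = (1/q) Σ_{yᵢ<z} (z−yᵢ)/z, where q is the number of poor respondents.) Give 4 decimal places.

0.1185

Below the line: £7,000, £9,000 (q = 2 of N = 6).
Shortfall ratios (z−y)/z: 0.2287, 0.0083; sum = 0.236915.
The income-gap ratio divides by q (the poor only): 0.236915 / 2 = 0.1185.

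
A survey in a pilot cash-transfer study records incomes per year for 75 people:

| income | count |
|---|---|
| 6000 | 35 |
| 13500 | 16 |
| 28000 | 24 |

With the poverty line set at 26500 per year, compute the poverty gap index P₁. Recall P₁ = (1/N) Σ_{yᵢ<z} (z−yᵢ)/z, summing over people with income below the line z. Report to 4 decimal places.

Below the line: 35×6000, 16×13500 (q = 51 of N = 75).
Gap ratios (z−y)/z: (26500−6000)/26500 = 0.7736 (×35); (26500−13500)/26500 = 0.4906 (×16).
Sum of shortfalls = 34.924528; P₁ averages over all N: 34.924528 / 75 = 0.4657.

0.4657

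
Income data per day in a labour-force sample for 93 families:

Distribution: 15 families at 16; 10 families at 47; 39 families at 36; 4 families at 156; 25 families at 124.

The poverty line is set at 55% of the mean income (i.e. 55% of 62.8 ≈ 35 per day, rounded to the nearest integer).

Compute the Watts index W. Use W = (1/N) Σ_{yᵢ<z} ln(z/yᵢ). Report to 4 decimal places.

Incomes under z: 15×16 (q = 15 of N = 93).
Log shortfalls: ln(35/16) = 0.7828 (×15).
W = 11.741390 / 93 = 0.1263.

0.1263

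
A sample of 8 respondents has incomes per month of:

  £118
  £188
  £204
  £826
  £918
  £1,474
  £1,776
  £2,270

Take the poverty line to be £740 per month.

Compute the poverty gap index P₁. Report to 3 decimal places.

Incomes under z: £118, £188, £204 (q = 3 of N = 8).
Normalized shortfalls: (740−118)/740 = 0.8405; (740−188)/740 = 0.7459; (740−204)/740 = 0.7243.
Sum of shortfalls = 2.310811; P₁ averages over all N: 2.310811 / 8 = 0.289.

0.289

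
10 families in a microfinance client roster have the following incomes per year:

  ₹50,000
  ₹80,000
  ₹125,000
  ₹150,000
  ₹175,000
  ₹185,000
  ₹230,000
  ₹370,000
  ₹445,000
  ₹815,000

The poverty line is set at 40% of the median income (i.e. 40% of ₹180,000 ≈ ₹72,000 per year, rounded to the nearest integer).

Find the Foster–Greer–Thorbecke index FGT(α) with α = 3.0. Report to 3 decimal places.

0.003

Incomes under z: ₹50,000 (q = 1 of N = 10).
Relative gaps: (72000−50000)/72000 = 0.3056.
Raised to α = 3.0: 0.02853.
Sum = 0.028528; FGT(3.0) = 0.028528 / 10 = 0.003.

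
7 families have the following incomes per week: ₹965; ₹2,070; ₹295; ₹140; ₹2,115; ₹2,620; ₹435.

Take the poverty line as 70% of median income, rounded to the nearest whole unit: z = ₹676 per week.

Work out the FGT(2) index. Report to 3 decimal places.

0.153

Poor units: ₹140, ₹295, ₹435 (q = 3 of N = 7).
Relative gaps: (676−140)/676 = 0.7929; (676−295)/676 = 0.5636; (676−435)/676 = 0.3565.
Squared: 0.6287; 0.3177; 0.1271.
Sum = 1.073444; P₂ = 1.073444 / 7 = 0.153.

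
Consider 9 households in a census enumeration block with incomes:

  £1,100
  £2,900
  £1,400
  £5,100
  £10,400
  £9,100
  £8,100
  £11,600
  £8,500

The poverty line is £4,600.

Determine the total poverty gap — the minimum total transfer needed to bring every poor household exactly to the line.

£8,400

Poor units: £1,100, £1,400, £2,900 (q = 3 of N = 9).
Individual gaps: 4600−1100 = 3500; 4600−1400 = 3200; 4600−2900 = 1700.
Aggregate gap = £8,400.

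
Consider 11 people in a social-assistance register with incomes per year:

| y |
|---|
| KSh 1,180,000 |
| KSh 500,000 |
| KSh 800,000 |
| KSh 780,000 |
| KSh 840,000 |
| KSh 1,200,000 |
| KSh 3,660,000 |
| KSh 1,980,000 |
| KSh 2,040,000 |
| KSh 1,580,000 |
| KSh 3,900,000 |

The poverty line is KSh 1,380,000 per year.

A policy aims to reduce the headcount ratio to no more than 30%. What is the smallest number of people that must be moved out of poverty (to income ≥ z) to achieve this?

6 of the 11 people are poor, so H = 6/11 = 0.545.
A headcount ratio of at most 30% allows at most ⌊0.30 × 11⌋ = 3 poor people.
So at least 6 − 3 = 3 must be lifted.

3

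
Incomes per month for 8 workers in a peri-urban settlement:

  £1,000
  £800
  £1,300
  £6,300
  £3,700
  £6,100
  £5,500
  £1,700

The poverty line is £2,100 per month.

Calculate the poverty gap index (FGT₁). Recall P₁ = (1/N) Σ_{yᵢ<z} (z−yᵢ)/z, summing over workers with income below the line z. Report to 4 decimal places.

0.2143

Poor units: £800, £1,000, £1,300, £1,700 (q = 4 of N = 8).
Gap ratios (z−y)/z: (2100−800)/2100 = 0.6190; (2100−1000)/2100 = 0.5238; (2100−1300)/2100 = 0.3810; (2100−1700)/2100 = 0.1905.
Sum of shortfalls = 1.714286; P₁ averages over all N: 1.714286 / 8 = 0.2143.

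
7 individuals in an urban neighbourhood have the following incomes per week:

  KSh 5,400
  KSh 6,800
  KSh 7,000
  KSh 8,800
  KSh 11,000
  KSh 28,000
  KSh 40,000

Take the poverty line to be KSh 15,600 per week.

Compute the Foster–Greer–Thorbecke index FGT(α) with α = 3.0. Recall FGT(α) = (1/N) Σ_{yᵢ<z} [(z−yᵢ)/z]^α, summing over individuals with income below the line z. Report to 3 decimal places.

Incomes under z: KSh 5,400, KSh 6,800, KSh 7,000, KSh 8,800, KSh 11,000 (q = 5 of N = 7).
Gap ratios (z−y)/z: (15600−5400)/15600 = 0.6538; (15600−6800)/15600 = 0.5641; (15600−7000)/15600 = 0.5513; (15600−8800)/15600 = 0.4359; (15600−11000)/15600 = 0.2949.
Raised to α = 3.0: 0.27953; 0.17950; 0.16754; 0.08282; 0.02564.
Sum = 0.735036; FGT(3.0) = 0.735036 / 7 = 0.105.

0.105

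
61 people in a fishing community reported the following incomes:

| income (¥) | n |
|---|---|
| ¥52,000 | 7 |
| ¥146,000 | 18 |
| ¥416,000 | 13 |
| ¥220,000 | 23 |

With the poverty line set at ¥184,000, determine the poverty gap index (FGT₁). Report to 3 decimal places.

Poor units: 7×¥52,000, 18×¥146,000 (q = 25 of N = 61).
Normalized shortfalls: (184000−52000)/184000 = 0.7174 (×7); (184000−146000)/184000 = 0.2065 (×18).
Σ = 8.739130. Dividing by the full population N = 61 gives P₁ = 0.143.

0.143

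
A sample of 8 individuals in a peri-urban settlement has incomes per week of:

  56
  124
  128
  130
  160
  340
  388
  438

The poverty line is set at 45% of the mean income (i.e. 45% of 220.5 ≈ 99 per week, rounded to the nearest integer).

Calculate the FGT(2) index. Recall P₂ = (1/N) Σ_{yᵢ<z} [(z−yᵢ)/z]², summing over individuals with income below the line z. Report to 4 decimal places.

0.0236

Poor units: 56 (q = 1 of N = 8).
Relative gaps: (99−56)/99 = 0.4343.
Squared: 0.1887.
Sum = 0.188654; P₂ = 0.188654 / 8 = 0.0236.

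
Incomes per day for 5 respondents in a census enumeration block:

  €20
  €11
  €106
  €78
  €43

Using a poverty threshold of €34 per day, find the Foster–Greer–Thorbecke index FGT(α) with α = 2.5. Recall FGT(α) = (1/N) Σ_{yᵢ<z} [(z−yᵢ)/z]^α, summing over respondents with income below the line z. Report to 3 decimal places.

0.097

Below z: €11, €20 (q = 2 of N = 5).
Relative gaps: (34−11)/34 = 0.6765; (34−20)/34 = 0.4118.
Raised to α = 2.5: 0.37638; 0.10880.
Sum = 0.485175; FGT(2.5) = 0.485175 / 5 = 0.097.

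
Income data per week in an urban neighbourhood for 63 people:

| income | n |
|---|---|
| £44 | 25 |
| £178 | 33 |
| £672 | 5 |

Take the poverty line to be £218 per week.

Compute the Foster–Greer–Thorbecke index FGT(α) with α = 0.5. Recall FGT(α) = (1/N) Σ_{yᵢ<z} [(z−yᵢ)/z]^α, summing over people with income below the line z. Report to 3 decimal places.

0.579

Incomes under z: 25×£44, 33×£178 (q = 58 of N = 63).
Shortfall ratios: (218−44)/218 = 0.7982 (×25); (218−178)/218 = 0.1835 (×33).
Raised to α = 0.5: 0.89340 (×25); 0.42835 (×33).
Sum = 36.470669; FGT(0.5) = 36.470669 / 63 = 0.579.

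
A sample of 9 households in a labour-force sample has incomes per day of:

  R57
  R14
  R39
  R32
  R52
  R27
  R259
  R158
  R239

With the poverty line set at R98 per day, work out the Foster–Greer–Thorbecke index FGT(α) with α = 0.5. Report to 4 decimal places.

Below z: R14, R27, R32, R39, R52, R57 (q = 6 of N = 9).
Shortfall ratios: (98−14)/98 = 0.8571; (98−27)/98 = 0.7245; (98−32)/98 = 0.6735; (98−39)/98 = 0.6020; (98−52)/98 = 0.4694; (98−57)/98 = 0.4184.
Raised to α = 0.5: 0.92582; 0.85117; 0.82065; 0.77591; 0.68512; 0.64681.
Sum = 4.705486; FGT(0.5) = 4.705486 / 9 = 0.5228.

0.5228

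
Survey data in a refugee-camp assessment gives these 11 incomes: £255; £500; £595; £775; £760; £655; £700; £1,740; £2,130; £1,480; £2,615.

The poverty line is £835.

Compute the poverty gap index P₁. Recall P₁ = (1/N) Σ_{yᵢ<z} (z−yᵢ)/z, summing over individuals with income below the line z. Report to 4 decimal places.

Incomes under z: £255, £500, £595, £655, £700, £760, £775 (q = 7 of N = 11).
Normalized shortfalls: (835−255)/835 = 0.6946; (835−500)/835 = 0.4012; (835−595)/835 = 0.2874; (835−655)/835 = 0.2156; (835−700)/835 = 0.1617; (835−760)/835 = 0.0898; (835−775)/835 = 0.0719.
Σ = 1.922156. Dividing by the full population N = 11 gives P₁ = 0.1747.

0.1747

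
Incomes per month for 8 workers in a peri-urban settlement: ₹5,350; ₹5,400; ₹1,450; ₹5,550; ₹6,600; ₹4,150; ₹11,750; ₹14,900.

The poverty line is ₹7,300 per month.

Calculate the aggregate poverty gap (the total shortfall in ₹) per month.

Incomes under z: ₹1,450, ₹4,150, ₹5,350, ₹5,400, ₹5,550, ₹6,600 (q = 6 of N = 8).
Individual gaps: 7300−1450 = 5850; 7300−4150 = 3150; 7300−5350 = 1950; 7300−5400 = 1900; 7300−5550 = 1750; 7300−6600 = 700.
Aggregate gap = ₹15,300.

₹15,300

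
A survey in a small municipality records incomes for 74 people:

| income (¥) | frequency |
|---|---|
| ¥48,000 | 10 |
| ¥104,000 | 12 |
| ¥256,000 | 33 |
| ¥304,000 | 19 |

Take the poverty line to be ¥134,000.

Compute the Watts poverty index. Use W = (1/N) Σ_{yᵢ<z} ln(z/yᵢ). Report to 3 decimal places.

0.180

Poor units: 10×¥48,000, 12×¥104,000 (q = 22 of N = 74).
Log shortfalls: ln(134000/48000) = 1.0266 (×10); ln(134000/104000) = 0.2534 (×12).
W = 13.307775 / 74 = 0.180.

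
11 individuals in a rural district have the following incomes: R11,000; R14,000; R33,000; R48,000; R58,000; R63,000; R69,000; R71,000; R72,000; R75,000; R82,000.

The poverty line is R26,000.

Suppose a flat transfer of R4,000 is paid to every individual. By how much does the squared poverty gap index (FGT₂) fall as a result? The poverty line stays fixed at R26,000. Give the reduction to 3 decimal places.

Before: below the line — R11,000, R14,000; squared poverty gap index (FGT₂) = 0.04962.
After the R4,000 transfer: below the line — R15,000, R18,000; squared poverty gap index (FGT₂) = 0.02488.
Reduction = 0.04962 − 0.02488 = 0.025.

0.025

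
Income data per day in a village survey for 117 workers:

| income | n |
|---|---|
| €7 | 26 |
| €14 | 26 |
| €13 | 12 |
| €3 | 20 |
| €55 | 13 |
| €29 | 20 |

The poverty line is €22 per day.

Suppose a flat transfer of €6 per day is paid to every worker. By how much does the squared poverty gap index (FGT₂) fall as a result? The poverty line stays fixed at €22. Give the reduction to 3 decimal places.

0.177

Before: below the line — 20×€3, 26×€7, 12×€13, 26×€14; squared poverty gap index (FGT₂) = 0.27735.
After the €6 transfer: below the line — 20×€9, 26×€13, 12×€19, 26×€20; squared poverty gap index (FGT₂) = 0.10062.
Reduction = 0.27735 − 0.10062 = 0.177.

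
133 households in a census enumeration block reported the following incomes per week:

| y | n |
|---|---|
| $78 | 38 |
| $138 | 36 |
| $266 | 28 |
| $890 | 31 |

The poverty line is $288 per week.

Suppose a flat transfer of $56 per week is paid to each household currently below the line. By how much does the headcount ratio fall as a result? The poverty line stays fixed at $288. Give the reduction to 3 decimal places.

Before: below the line — 38×$78, 36×$138, 28×$266; headcount ratio = 0.76692.
After the $56 transfer: below the line — 38×$134, 36×$194; headcount ratio = 0.55639.
Reduction = 0.76692 − 0.55639 = 0.211.

0.211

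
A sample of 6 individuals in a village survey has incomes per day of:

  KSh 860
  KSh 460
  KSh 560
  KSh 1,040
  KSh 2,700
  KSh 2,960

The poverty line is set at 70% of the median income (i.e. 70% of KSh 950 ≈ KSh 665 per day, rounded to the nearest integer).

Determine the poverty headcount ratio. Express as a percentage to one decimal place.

2 of the 6 individuals have income below KSh 665.
H = 2/6 = 33.3%.

33.3%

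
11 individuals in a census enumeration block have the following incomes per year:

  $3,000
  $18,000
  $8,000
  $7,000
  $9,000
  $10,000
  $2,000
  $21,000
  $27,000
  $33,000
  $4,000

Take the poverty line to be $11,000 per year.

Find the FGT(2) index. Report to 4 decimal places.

Poor units: $2,000, $3,000, $4,000, $7,000, $8,000, $9,000, $10,000 (q = 7 of N = 11).
Shortfall ratios: (11000−2000)/11000 = 0.8182; (11000−3000)/11000 = 0.7273; (11000−4000)/11000 = 0.6364; (11000−7000)/11000 = 0.3636; (11000−8000)/11000 = 0.2727; (11000−9000)/11000 = 0.1818; (11000−10000)/11000 = 0.0909.
Squared: 0.6694; 0.5289; 0.4050; 0.1322; 0.0744; 0.0331; 0.0083.
Sum = 1.851240; P₂ = 1.851240 / 11 = 0.1683.

0.1683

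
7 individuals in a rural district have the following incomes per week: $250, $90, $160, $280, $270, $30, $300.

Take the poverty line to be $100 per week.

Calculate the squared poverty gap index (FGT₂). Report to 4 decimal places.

0.0714

Below z: $30, $90 (q = 2 of N = 7).
Relative gaps: (100−30)/100 = 0.7000; (100−90)/100 = 0.1000.
Squared: 0.4900; 0.0100.
Sum = 0.500000; P₂ = 0.500000 / 7 = 0.0714.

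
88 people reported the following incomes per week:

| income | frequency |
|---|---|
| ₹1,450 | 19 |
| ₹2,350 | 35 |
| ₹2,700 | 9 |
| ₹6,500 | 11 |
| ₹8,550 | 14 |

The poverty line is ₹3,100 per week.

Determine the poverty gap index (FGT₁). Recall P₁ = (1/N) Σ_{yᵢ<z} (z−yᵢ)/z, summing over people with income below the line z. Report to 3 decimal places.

Below the line: 19×₹1,450, 35×₹2,350, 9×₹2,700 (q = 63 of N = 88).
Shortfall ratios: (3100−1450)/3100 = 0.5323 (×19); (3100−2350)/3100 = 0.2419 (×35); (3100−2700)/3100 = 0.1290 (×9).
Sum of shortfalls = 19.741935; P₁ averages over all N: 19.741935 / 88 = 0.224.

0.224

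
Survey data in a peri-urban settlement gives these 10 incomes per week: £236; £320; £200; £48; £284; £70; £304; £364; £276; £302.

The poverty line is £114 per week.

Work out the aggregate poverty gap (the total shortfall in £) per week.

Incomes under z: £48, £70 (q = 2 of N = 10).
Individual gaps: 114−48 = 66; 114−70 = 44.
Aggregate gap = £110.

£110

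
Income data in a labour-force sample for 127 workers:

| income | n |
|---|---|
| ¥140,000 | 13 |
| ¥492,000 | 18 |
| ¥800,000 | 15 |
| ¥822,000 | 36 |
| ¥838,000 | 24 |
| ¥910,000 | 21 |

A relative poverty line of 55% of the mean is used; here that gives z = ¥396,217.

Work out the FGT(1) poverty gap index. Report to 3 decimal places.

Incomes under z: 13×¥140,000 (q = 13 of N = 127).
Relative gaps: (396217−140000)/396217 = 0.6467 (×13).
Σ = 8.406558. Dividing by the full population N = 127 gives P₁ = 0.066.

0.066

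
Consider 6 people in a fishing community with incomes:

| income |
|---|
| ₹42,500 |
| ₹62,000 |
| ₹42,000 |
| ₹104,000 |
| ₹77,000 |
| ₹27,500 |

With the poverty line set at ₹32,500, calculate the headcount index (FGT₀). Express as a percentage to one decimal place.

1 of the 6 people have income below ₹32,500.
H = 1/6 = 16.7%.

16.7%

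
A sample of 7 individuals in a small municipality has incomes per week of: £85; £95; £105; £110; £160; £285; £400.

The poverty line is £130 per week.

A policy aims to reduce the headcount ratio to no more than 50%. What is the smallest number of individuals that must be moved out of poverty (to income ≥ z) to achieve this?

Currently q = 4 of N = 7 are below the line (H = 0.571).
A headcount ratio of at most 50% allows at most ⌊0.50 × 7⌋ = 3 poor individuals.
So at least 4 − 3 = 1 must be lifted.

1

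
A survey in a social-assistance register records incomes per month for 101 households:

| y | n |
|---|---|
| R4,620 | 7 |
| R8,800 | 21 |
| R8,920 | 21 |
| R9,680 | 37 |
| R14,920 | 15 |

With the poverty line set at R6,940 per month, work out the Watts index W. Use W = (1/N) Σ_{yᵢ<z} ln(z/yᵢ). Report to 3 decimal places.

Below z: 7×R4,620 (q = 7 of N = 101).
Log gaps: ln(6940/4620) = 0.4069 (×7).
W = 2.848349 / 101 = 0.028.

0.028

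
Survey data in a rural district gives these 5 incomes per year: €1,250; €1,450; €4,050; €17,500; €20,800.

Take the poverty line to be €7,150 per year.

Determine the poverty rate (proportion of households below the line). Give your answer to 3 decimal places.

3 of the 5 households have income below €7,150.
H = 3/5 = 0.600.

0.600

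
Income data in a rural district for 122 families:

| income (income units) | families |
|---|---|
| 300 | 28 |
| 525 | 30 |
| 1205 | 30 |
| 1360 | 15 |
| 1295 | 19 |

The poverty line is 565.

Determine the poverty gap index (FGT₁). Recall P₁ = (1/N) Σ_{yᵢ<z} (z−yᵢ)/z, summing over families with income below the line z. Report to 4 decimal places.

0.1251

Below the line: 28×300, 30×525 (q = 58 of N = 122).
Shortfall ratios: (565−300)/565 = 0.4690 (×28); (565−525)/565 = 0.0708 (×30).
Sum of shortfalls = 15.256637; P₁ averages over all N: 15.256637 / 122 = 0.1251.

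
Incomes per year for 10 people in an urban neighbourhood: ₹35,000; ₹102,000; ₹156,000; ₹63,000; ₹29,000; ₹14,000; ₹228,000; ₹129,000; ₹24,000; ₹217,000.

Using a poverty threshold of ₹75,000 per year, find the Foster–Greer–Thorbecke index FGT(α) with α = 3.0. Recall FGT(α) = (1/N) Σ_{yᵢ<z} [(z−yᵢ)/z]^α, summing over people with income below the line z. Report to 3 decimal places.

Below the line: ₹14,000, ₹24,000, ₹29,000, ₹35,000, ₹63,000 (q = 5 of N = 10).
Normalized shortfalls: (75000−14000)/75000 = 0.8133; (75000−24000)/75000 = 0.6800; (75000−29000)/75000 = 0.6133; (75000−35000)/75000 = 0.5333; (75000−63000)/75000 = 0.1600.
Raised to α = 3.0: 0.53803; 0.31443; 0.23072; 0.15170; 0.00410.
Sum = 1.238983; FGT(3.0) = 1.238983 / 10 = 0.124.

0.124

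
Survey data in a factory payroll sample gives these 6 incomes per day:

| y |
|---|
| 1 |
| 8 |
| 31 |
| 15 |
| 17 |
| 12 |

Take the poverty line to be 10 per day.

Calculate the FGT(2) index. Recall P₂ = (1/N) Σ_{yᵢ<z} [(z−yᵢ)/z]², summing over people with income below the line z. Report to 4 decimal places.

Poor units: 1, 8 (q = 2 of N = 6).
Normalized shortfalls: (10−1)/10 = 0.9000; (10−8)/10 = 0.2000.
Squared: 0.8100; 0.0400.
Sum = 0.850000; P₂ = 0.850000 / 6 = 0.1417.

0.1417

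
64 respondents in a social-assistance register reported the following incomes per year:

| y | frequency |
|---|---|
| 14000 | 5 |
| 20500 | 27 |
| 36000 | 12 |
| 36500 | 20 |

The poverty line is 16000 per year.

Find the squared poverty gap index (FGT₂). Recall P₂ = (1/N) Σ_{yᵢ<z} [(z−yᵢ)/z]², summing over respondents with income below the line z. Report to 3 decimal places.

Poor units: 5×14000 (q = 5 of N = 64).
Relative gaps: (16000−14000)/16000 = 0.1250 (×5).
Squared: 0.0156 (×5).
Sum = 0.078125; P₂ = 0.078125 / 64 = 0.001.

0.001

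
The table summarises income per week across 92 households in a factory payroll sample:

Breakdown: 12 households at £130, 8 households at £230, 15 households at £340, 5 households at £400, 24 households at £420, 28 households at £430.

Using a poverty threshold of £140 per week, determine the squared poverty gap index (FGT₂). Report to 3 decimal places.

Incomes under z: 12×£130 (q = 12 of N = 92).
Gap ratios (z−y)/z: (140−130)/140 = 0.0714 (×12).
Squared: 0.0051 (×12).
Sum = 0.061224; P₂ = 0.061224 / 92 = 0.001.

0.001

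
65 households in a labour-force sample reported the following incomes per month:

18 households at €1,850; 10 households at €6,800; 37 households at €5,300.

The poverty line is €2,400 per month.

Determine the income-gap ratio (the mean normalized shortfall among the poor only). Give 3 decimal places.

0.229

Poor units: 18×€1,850 (q = 18 of N = 65).
Shortfall ratios (z−y)/z: 0.2292 (×18); sum = 4.125000.
I averages over the q = 18 poor units only: 4.125000 / 18 = 0.229.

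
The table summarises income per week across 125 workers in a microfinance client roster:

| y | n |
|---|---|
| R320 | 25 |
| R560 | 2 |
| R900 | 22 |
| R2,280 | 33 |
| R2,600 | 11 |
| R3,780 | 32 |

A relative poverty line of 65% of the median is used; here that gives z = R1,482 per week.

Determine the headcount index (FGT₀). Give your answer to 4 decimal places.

0.3920

49 of the 125 workers have income below R1,482.
H = 49/125 = 0.3920.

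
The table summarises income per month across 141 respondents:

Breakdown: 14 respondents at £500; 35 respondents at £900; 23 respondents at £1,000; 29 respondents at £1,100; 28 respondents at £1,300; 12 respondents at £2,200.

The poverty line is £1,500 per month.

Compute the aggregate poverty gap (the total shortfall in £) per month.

£63,700

Poor units: 14×£500, 35×£900, 23×£1,000, 29×£1,100, 28×£1,300 (q = 129 of N = 141).
Individual gaps: 14×(1500−500) = 14000; 35×(1500−900) = 21000; 23×(1500−1000) = 11500; 29×(1500−1100) = 11600; 28×(1500−1300) = 5600.
Aggregate gap = £63,700.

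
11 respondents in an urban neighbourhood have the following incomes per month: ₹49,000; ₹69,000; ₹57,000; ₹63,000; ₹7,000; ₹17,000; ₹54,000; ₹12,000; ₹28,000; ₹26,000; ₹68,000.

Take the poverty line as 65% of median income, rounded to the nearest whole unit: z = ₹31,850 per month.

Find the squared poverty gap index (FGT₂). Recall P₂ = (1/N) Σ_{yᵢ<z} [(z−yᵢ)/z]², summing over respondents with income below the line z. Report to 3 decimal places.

Incomes under z: ₹7,000, ₹12,000, ₹17,000, ₹26,000, ₹28,000 (q = 5 of N = 11).
Normalized shortfalls: (31850−7000)/31850 = 0.7802; (31850−12000)/31850 = 0.6232; (31850−17000)/31850 = 0.4662; (31850−26000)/31850 = 0.1837; (31850−28000)/31850 = 0.1209.
Squared: 0.6087; 0.3884; 0.2174; 0.0337; 0.0146.
Sum = 1.262898; P₂ = 1.262898 / 11 = 0.115.

0.115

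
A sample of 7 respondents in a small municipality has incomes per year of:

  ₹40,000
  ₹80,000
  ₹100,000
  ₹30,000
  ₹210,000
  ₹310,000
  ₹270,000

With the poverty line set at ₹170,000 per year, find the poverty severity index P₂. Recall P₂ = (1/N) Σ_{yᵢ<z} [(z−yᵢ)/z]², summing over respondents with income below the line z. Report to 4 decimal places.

0.2447

Below z: ₹30,000, ₹40,000, ₹80,000, ₹100,000 (q = 4 of N = 7).
Shortfall ratios: (170000−30000)/170000 = 0.8235; (170000−40000)/170000 = 0.7647; (170000−80000)/170000 = 0.5294; (170000−100000)/170000 = 0.4118.
Squared: 0.6782; 0.5848; 0.2803; 0.1696.
Sum = 1.712803; P₂ = 1.712803 / 7 = 0.2447.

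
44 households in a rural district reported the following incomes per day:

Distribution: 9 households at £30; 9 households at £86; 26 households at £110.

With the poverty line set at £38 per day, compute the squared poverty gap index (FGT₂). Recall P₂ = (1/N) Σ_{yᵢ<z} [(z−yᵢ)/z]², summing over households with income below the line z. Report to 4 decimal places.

Below z: 9×£30 (q = 9 of N = 44).
Shortfall ratios: (38−30)/38 = 0.2105 (×9).
Squared: 0.0443 (×9).
Sum = 0.398892; P₂ = 0.398892 / 44 = 0.0091.

0.0091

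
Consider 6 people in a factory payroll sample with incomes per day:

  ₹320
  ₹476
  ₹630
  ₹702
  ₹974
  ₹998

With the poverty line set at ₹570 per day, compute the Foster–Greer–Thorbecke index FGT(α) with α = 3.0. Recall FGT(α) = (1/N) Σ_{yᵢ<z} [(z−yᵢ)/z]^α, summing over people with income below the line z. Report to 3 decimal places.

0.015

Below z: ₹320, ₹476 (q = 2 of N = 6).
Gap ratios (z−y)/z: (570−320)/570 = 0.4386; (570−476)/570 = 0.1649.
Raised to α = 3.0: 0.08437; 0.00448.
Sum = 0.088856; FGT(3.0) = 0.088856 / 6 = 0.015.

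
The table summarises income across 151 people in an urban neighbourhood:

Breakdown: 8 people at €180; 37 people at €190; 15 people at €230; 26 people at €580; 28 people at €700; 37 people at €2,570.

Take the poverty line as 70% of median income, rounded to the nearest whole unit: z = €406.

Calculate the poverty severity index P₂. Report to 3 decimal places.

0.104

Poor units: 8×€180, 37×€190, 15×€230 (q = 60 of N = 151).
Shortfall ratios: (406−180)/406 = 0.5567 (×8); (406−190)/406 = 0.5320 (×37); (406−230)/406 = 0.4335 (×15).
Squared: 0.3099 (×8); 0.2830 (×37); 0.1879 (×15).
Sum = 15.770341; P₂ = 15.770341 / 151 = 0.104.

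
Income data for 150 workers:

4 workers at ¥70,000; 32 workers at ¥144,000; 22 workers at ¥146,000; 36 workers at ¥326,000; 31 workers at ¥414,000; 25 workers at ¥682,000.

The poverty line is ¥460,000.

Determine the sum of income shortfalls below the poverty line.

¥24,830,000

Poor units: 4×¥70,000, 32×¥144,000, 22×¥146,000, 36×¥326,000, 31×¥414,000 (q = 125 of N = 150).
Individual gaps: 4×(460000−70000) = 1560000; 32×(460000−144000) = 10112000; 22×(460000−146000) = 6908000; 36×(460000−326000) = 4824000; 31×(460000−414000) = 1426000.
Aggregate gap = ¥24,830,000.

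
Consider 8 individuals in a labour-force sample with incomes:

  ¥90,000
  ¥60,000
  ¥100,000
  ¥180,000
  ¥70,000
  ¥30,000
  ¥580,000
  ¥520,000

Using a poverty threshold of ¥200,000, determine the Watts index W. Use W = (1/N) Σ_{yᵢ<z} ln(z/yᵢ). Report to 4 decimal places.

Below the line: ¥30,000, ¥60,000, ¥70,000, ¥90,000, ¥100,000, ¥180,000 (q = 6 of N = 8).
ln(z/y) terms: ln(200000/30000) = 1.8971; ln(200000/60000) = 1.2040; ln(200000/70000) = 1.0498; ln(200000/90000) = 0.7985; ln(200000/100000) = 0.6931; ln(200000/180000) = 0.1054.
W = 5.747930 / 8 = 0.7185.

0.7185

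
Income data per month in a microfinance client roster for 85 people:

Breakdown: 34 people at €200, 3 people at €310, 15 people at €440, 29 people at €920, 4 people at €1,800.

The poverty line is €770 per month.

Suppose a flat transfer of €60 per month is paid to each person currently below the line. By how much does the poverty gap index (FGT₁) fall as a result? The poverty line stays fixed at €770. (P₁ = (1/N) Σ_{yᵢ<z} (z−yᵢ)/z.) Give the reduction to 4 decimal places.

Before: below the line — 34×€200, 3×€310, 15×€440; poverty gap index (FGT₁) = 0.392819.
After the €60 transfer: below the line — 34×€260, 3×€370, 15×€500; poverty gap index (FGT₁) = 0.345149.
Reduction = 0.392819 − 0.345149 = 0.0477.

0.0477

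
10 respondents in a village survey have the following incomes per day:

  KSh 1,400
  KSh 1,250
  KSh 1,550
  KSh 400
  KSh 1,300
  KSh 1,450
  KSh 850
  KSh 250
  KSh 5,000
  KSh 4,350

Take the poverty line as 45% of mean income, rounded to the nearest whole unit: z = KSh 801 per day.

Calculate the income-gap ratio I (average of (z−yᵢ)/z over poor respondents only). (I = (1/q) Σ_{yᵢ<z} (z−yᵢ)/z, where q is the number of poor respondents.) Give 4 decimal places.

Below the line: KSh 250, KSh 400 (q = 2 of N = 10).
Shortfall ratios (z−y)/z: 0.6879, 0.5006; sum = 1.188514.
I averages over the q = 2 poor units only: 1.188514 / 2 = 0.5943.

0.5943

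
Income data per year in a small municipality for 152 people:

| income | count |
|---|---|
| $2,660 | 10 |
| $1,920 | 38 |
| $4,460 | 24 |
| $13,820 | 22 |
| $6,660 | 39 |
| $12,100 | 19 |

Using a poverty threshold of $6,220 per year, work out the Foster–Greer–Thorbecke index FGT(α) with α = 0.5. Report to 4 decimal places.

0.3416

Poor units: 38×$1,920, 10×$2,660, 24×$4,460 (q = 72 of N = 152).
Relative gaps: (6220−1920)/6220 = 0.6913 (×38); (6220−2660)/6220 = 0.5723 (×10); (6220−4460)/6220 = 0.2830 (×24).
Raised to α = 0.5: 0.83146 (×38); 0.75654 (×10); 0.53194 (×24).
Sum = 51.927190; FGT(0.5) = 51.927190 / 152 = 0.3416.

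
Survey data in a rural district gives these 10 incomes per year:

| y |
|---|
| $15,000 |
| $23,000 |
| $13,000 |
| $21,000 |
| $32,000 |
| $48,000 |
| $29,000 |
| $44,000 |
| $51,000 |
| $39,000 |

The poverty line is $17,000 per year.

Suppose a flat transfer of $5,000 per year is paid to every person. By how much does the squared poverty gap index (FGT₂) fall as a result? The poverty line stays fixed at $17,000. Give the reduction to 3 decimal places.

Before: below the line — $13,000, $15,000; squared poverty gap index (FGT₂) = 0.00692.
After the $5,000 transfer: below the line — none; squared poverty gap index (FGT₂) = 0.00000.
Reduction = 0.00692 − 0.00000 = 0.007.

0.007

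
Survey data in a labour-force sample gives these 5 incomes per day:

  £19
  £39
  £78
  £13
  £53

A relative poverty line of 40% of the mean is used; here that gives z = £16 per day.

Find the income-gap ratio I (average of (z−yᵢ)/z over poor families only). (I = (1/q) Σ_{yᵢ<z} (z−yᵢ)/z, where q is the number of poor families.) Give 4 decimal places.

Incomes under z: £13 (q = 1 of N = 5).
Relative gaps: 0.1875; sum = 0.187500.
I averages over the q = 1 poor units only: 0.187500 / 1 = 0.1875.

0.1875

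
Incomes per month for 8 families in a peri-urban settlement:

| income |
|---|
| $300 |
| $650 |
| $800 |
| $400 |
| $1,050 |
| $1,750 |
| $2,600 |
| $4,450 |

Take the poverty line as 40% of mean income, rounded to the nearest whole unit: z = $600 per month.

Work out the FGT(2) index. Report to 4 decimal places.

0.0451

Below the line: $300, $400 (q = 2 of N = 8).
Normalized shortfalls: (600−300)/600 = 0.5000; (600−400)/600 = 0.3333.
Squared: 0.2500; 0.1111.
Sum = 0.361111; P₂ = 0.361111 / 8 = 0.0451.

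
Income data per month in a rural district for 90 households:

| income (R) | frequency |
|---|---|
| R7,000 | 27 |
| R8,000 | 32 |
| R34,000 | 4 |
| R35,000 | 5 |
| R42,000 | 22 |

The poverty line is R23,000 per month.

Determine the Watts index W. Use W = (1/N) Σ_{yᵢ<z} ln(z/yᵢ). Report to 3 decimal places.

Poor units: 27×R7,000, 32×R8,000 (q = 59 of N = 90).
Log gaps: ln(23000/7000) = 1.1896 (×27); ln(23000/8000) = 1.0561 (×32).
W = 65.912455 / 90 = 0.732.

0.732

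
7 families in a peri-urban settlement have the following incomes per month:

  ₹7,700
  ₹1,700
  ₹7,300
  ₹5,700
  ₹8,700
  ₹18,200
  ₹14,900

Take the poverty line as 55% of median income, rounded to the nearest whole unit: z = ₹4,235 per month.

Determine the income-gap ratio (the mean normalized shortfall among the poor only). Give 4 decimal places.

Below z: ₹1,700 (q = 1 of N = 7).
Relative gaps: 0.5986; sum = 0.598583.
I averages over the q = 1 poor units only: 0.598583 / 1 = 0.5986.

0.5986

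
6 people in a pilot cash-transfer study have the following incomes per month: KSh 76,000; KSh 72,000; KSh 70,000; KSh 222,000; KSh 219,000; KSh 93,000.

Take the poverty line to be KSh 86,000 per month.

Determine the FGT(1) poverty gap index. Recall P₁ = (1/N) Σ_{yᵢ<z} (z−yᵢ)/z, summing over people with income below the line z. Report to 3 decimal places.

0.078

Below z: KSh 70,000, KSh 72,000, KSh 76,000 (q = 3 of N = 6).
Gap ratios (z−y)/z: (86000−70000)/86000 = 0.1860; (86000−72000)/86000 = 0.1628; (86000−76000)/86000 = 0.1163.
Σ = 0.465116. Dividing by the full population N = 6 gives P₁ = 0.078.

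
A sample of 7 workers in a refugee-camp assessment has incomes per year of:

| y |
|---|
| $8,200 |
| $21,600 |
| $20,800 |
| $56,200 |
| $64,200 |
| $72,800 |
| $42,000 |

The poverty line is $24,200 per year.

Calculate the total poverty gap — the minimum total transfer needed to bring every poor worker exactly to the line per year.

$22,000

Below z: $8,200, $20,800, $21,600 (q = 3 of N = 7).
Individual gaps: 24200−8200 = 16000; 24200−20800 = 3400; 24200−21600 = 2600.
Aggregate gap = $22,000.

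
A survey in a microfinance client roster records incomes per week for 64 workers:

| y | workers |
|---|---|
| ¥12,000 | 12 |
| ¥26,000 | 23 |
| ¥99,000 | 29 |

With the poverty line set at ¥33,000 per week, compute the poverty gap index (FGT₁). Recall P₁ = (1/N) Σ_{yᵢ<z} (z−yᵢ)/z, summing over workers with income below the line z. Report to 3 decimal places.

Incomes under z: 12×¥12,000, 23×¥26,000 (q = 35 of N = 64).
Gap ratios (z−y)/z: (33000−12000)/33000 = 0.6364 (×12); (33000−26000)/33000 = 0.2121 (×23).
Sum of shortfalls = 12.515152; P₁ averages over all N: 12.515152 / 64 = 0.196.

0.196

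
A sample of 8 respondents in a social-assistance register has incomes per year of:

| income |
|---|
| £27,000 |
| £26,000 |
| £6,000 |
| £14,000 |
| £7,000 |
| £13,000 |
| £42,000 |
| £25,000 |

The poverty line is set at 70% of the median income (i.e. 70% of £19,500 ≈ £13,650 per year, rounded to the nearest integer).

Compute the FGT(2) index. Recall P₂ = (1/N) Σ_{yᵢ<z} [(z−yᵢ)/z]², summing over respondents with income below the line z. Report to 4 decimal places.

0.0692

Incomes under z: £6,000, £7,000, £13,000 (q = 3 of N = 8).
Shortfall ratios: (13650−6000)/13650 = 0.5604; (13650−7000)/13650 = 0.4872; (13650−13000)/13650 = 0.0476.
Squared: 0.3141; 0.2373; 0.0023.
Sum = 0.553704; P₂ = 0.553704 / 8 = 0.0692.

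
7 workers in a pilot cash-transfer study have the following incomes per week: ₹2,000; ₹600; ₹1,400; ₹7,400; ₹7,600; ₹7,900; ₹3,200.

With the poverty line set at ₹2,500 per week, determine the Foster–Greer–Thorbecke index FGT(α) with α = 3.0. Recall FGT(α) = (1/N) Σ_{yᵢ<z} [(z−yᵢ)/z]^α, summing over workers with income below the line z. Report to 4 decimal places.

Poor units: ₹600, ₹1,400, ₹2,000 (q = 3 of N = 7).
Relative gaps: (2500−600)/2500 = 0.7600; (2500−1400)/2500 = 0.4400; (2500−2000)/2500 = 0.2000.
Raised to α = 3.0: 0.43898; 0.08518; 0.00800.
Sum = 0.532160; FGT(3.0) = 0.532160 / 7 = 0.0760.

0.0760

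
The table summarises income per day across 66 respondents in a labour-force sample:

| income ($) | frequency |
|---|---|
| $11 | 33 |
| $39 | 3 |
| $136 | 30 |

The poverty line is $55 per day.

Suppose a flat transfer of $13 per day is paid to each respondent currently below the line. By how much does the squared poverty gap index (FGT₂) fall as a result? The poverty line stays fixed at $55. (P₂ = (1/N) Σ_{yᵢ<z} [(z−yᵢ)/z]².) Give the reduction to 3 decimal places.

Before: below the line — 33×$11, 3×$39; squared poverty gap index (FGT₂) = 0.32385.
After the $13 transfer: below the line — 33×$24, 3×$52; squared poverty gap index (FGT₂) = 0.15898.
Reduction = 0.32385 − 0.15898 = 0.165.

0.165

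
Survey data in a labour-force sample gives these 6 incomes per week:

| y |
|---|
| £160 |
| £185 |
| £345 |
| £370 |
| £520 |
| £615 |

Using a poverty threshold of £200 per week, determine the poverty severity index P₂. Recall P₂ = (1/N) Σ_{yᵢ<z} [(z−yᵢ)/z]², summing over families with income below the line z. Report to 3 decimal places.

0.008

Poor units: £160, £185 (q = 2 of N = 6).
Relative gaps: (200−160)/200 = 0.2000; (200−185)/200 = 0.0750.
Squared: 0.0400; 0.0056.
Sum = 0.045625; P₂ = 0.045625 / 6 = 0.008.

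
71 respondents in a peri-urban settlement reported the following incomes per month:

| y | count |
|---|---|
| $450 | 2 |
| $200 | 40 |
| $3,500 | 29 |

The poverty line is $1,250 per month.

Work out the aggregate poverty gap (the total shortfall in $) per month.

$43,600

Below z: 40×$200, 2×$450 (q = 42 of N = 71).
Individual gaps: 40×(1250−200) = 42000; 2×(1250−450) = 1600.
Aggregate gap = $43,600.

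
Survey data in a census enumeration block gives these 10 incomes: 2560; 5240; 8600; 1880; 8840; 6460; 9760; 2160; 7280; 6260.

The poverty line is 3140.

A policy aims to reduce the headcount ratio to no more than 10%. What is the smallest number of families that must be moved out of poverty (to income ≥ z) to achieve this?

2

3 of the 10 families are poor, so H = 3/10 = 0.300.
A headcount ratio of at most 10% allows at most ⌊0.10 × 10⌋ = 1 poor families.
So at least 3 − 1 = 2 must be lifted.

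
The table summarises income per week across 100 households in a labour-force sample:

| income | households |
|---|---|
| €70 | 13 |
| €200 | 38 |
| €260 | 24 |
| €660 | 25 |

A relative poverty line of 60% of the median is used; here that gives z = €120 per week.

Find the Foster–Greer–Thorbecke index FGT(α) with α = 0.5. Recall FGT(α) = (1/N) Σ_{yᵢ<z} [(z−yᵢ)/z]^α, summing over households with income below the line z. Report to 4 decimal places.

0.0839

Below z: 13×€70 (q = 13 of N = 100).
Shortfall ratios: (120−70)/120 = 0.4167 (×13).
Raised to α = 0.5: 0.64550 (×13).
Sum = 8.391464; FGT(0.5) = 8.391464 / 100 = 0.0839.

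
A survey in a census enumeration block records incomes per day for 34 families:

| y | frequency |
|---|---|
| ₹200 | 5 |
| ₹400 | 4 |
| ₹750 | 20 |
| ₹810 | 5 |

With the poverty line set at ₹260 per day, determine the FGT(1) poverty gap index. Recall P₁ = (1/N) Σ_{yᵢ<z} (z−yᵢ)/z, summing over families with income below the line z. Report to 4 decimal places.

Below z: 5×₹200 (q = 5 of N = 34).
Normalized shortfalls: (260−200)/260 = 0.2308 (×5).
Sum of shortfalls = 1.153846; P₁ averages over all N: 1.153846 / 34 = 0.0339.

0.0339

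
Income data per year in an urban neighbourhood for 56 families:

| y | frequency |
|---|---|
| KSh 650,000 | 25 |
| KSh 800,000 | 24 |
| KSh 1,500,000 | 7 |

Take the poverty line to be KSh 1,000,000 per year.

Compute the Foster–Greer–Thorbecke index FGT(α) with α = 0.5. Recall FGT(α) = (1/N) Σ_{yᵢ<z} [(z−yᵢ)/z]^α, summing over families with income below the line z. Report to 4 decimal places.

0.4558

Incomes under z: 25×KSh 650,000, 24×KSh 800,000 (q = 49 of N = 56).
Relative gaps: (1000000−650000)/1000000 = 0.3500 (×25); (1000000−800000)/1000000 = 0.2000 (×24).
Raised to α = 0.5: 0.59161 (×25); 0.44721 (×24).
Sum = 25.523326; FGT(0.5) = 25.523326 / 56 = 0.4558.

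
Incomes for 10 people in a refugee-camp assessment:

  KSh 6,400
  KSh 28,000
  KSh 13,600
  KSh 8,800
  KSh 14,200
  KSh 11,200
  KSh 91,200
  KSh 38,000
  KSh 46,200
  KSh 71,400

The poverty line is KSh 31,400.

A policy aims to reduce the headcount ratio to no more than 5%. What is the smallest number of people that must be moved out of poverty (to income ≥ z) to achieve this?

6

6 of the 10 people are poor, so H = 6/10 = 0.600.
A headcount ratio of at most 5% allows at most ⌊0.05 × 10⌋ = 0 poor people.
So at least 6 − 0 = 6 must be lifted.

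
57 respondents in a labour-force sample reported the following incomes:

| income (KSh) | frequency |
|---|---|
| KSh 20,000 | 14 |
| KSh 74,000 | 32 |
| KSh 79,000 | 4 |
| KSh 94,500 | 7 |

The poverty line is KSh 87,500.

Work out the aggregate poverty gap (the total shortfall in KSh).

KSh 1,411,000

Poor units: 14×KSh 20,000, 32×KSh 74,000, 4×KSh 79,000 (q = 50 of N = 57).
Individual gaps: 14×(87500−20000) = 945000; 32×(87500−74000) = 432000; 4×(87500−79000) = 34000.
Aggregate gap = KSh 1,411,000.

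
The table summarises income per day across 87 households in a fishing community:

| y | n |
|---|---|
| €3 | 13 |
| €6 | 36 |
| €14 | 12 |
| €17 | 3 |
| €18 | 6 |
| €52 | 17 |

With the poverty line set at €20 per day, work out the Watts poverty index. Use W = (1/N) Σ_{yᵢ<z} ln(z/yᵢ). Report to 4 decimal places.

0.8437

Incomes under z: 13×€3, 36×€6, 12×€14, 3×€17, 6×€18 (q = 70 of N = 87).
ln(z/y) terms: ln(20/3) = 1.8971 (×13); ln(20/6) = 1.2040 (×36); ln(20/14) = 0.3567 (×12); ln(20/17) = 0.1625 (×3); ln(20/18) = 0.1054 (×6).
W = 73.405400 / 87 = 0.8437.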